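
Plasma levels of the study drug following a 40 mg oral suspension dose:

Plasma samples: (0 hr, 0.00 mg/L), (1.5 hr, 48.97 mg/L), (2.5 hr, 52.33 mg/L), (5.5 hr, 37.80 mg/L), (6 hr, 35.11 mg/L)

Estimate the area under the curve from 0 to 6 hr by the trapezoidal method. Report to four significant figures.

AUC = 240.8 mg/L·hr

Trapezoidal AUC_0→6:
  [0→1.5]: (0.00+48.97)/2 × 1.5 = 36.7275
  [1.5→2.5]: (48.97+52.33)/2 × 1 = 50.65
  [2.5→5.5]: (52.33+37.80)/2 × 3 = 135.195
  [5.5→6]: (37.80+35.11)/2 × 0.5 = 18.2275
  Sum = 240.8 mg/L·hr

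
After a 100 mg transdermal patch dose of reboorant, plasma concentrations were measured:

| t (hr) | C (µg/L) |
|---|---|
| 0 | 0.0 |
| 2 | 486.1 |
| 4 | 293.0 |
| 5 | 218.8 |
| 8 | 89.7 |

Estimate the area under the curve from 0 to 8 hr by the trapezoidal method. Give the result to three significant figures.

AUC = 1980 µg/L·hr

Trapezoidal AUC_0→8:
  [0→2]: (0.0+486.1)/2 × 2 = 486.1
  [2→4]: (486.1+293.0)/2 × 2 = 779.1
  [4→5]: (293.0+218.8)/2 × 1 = 255.9
  [5→8]: (218.8+89.7)/2 × 3 = 462.75
  Sum = 1983.85 µg/L·hr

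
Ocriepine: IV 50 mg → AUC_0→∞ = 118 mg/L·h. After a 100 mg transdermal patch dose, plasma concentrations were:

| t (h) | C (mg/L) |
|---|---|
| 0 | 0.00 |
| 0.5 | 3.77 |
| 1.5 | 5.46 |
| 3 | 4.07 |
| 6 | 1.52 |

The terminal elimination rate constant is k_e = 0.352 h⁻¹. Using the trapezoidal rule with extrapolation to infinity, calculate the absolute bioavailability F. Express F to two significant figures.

F = 0.11

Trapezoidal AUC_0→6 (transdermal patch):
  [0→0.5]: (0.00+3.77)/2 × 0.5 = 0.9425
  [0.5→1.5]: (3.77+5.46)/2 × 1 = 4.615
  [1.5→3]: (5.46+4.07)/2 × 1.5 = 7.1475
  [3→6]: (4.07+1.52)/2 × 3 = 8.385
  Sum = 21.09 mg/L·h
Tail: C_last/k_e = 1.52/0.352 = 4.318
AUC_0→∞ (transdermal patch) = 21.09 + 4.318 = 25.408 mg/L·h
F = (AUC_ev/D_ev)/(AUC_iv/D_iv) = (25.408/100)/(118/50) = 0.25408/2.36 = 0.1077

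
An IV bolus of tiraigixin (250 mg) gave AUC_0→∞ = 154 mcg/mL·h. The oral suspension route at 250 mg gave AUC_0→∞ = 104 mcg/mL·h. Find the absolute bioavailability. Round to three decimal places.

F = 0.675

F = (AUC_ev / D_ev) / (AUC_iv / D_iv)
  = (104/250) / (154/250)
  = 0.416 / 0.616 = 0.6753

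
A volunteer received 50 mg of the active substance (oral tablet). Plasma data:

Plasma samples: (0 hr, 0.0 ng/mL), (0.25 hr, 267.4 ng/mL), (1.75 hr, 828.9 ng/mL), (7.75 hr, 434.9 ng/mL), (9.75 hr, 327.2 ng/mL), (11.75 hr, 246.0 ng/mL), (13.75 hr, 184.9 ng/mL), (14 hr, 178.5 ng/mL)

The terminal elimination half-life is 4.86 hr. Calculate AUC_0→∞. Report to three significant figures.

Trapezoidal AUC_0→14:
  [0→0.25]: (0.0+267.4)/2 × 0.25 = 33.425
  [0.25→1.75]: (267.4+828.9)/2 × 1.5 = 822.225
  [1.75→7.75]: (828.9+434.9)/2 × 6 = 3791.4
  [7.75→9.75]: (434.9+327.2)/2 × 2 = 762.1
  [9.75→11.75]: (327.2+246.0)/2 × 2 = 573.2
  [11.75→13.75]: (246.0+184.9)/2 × 2 = 430.9
  [13.75→14]: (184.9+178.5)/2 × 0.25 = 45.425
  Sum = 6458.675 ng/mL·hr
k_e = ln2 / t½ = 0.693147 / 4.86 = 0.1426 hr^-1
Extrapolated tail: C_last / k_e = 178.5 / 0.1426 = 1251.753
AUC_0→∞ = 6458.675 + 1251.753 = 7710.428 ng/mL·hr

AUC = 7710 ng/mL·hr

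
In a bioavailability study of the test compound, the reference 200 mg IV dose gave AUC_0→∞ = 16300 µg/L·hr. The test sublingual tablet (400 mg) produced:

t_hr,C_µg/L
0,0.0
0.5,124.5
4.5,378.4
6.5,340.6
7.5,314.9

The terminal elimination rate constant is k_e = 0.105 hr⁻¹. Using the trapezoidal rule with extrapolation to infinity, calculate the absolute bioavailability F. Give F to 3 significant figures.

Trapezoidal AUC_0→7.5 (sublingual tablet):
  [0→0.5]: (0.0+124.5)/2 × 0.5 = 31.125
  [0.5→4.5]: (124.5+378.4)/2 × 4 = 1005.8
  [4.5→6.5]: (378.4+340.6)/2 × 2 = 719.0
  [6.5→7.5]: (340.6+314.9)/2 × 1 = 327.75
  Sum = 2083.675 µg/L·hr
Tail: C_last/k_e = 314.9/0.105 = 2999.048
AUC_0→∞ (sublingual tablet) = 2083.675 + 2999.048 = 5082.723 µg/L·hr
F = (AUC_ev/D_ev)/(AUC_iv/D_iv) = (5082.723/400)/(16300/200) = 12.7068/81.5 = 0.1559

F = 0.156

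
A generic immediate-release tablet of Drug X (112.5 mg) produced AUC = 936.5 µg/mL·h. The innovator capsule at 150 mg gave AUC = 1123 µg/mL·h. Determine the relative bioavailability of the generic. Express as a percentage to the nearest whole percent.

F_rel = (AUC_test/D_test) / (AUC_ref/D_ref)
      = (936.5/112.5) / (1123/150)
      = 8.32444 / 7.48667 = 1.1119 = 111.19%

F_rel = 111%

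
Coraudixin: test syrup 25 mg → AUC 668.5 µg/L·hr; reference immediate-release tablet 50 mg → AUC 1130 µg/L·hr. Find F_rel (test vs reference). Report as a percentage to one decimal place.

F_rel = (AUC_test/D_test) / (AUC_ref/D_ref)
      = (668.5/25) / (1130/50)
      = 26.74 / 22.6 = 1.1832 = 118.32%

F_rel = 118.3%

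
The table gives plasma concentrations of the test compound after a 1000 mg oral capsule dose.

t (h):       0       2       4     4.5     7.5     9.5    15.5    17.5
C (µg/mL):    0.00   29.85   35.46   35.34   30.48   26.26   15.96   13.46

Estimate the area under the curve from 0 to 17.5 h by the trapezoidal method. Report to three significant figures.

Trapezoidal AUC_0→17.5:
  [0→2]: (0.00+29.85)/2 × 2 = 29.85
  [2→4]: (29.85+35.46)/2 × 2 = 65.31
  [4→4.5]: (35.46+35.34)/2 × 0.5 = 17.7
  [4.5→7.5]: (35.34+30.48)/2 × 3 = 98.73
  [7.5→9.5]: (30.48+26.26)/2 × 2 = 56.74
  [9.5→15.5]: (26.26+15.96)/2 × 6 = 126.66
  [15.5→17.5]: (15.96+13.46)/2 × 2 = 29.42
  Sum = 424.41 µg/mL·h

AUC = 424 µg/mL·h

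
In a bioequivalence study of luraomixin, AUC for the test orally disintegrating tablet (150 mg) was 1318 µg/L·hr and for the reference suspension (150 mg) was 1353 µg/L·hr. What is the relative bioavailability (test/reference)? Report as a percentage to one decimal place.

F_rel = 97.4%

F_rel = (AUC_test/D_test) / (AUC_ref/D_ref)
      = (1318/150) / (1353/150)
      = 8.78667 / 9.02 = 0.9741 = 97.41%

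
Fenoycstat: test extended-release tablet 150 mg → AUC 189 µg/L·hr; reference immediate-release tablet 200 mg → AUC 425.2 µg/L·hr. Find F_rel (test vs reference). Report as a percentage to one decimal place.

F_rel = 59.3%

F_rel = (AUC_test/D_test) / (AUC_ref/D_ref)
      = (189/150) / (425.2/200)
      = 1.26 / 2.126 = 0.5927 = 59.27%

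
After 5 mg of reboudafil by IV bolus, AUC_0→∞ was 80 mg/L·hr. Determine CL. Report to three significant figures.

CL = Dose_iv / AUC_0→∞
   = 5 / 80 = 0.0625 L/hr

CL = 0.0625 L/hr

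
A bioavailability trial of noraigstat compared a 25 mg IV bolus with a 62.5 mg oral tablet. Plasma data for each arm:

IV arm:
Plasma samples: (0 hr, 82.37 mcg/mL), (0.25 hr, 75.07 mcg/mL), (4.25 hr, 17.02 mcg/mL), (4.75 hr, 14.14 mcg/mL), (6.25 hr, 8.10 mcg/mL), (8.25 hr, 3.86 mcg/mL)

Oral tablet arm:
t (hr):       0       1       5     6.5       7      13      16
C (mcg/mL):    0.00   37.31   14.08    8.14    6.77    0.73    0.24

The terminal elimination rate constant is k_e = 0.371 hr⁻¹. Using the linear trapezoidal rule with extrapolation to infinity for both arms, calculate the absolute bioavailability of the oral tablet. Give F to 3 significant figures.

F = 0.266

Trapezoidal AUC_0→8.25 (IV):
  [0→0.25]: (82.37+75.07)/2 × 0.25 = 19.68
  [0.25→4.25]: (75.07+17.02)/2 × 4 = 184.18
  [4.25→4.75]: (17.02+14.14)/2 × 0.5 = 7.79
  [4.75→6.25]: (14.14+8.10)/2 × 1.5 = 16.68
  [6.25→8.25]: (8.10+3.86)/2 × 2 = 11.96
  Sum = 240.29 mcg/mL·hr
IV tail: 3.86/0.371 = 10.404; AUC_iv,0→∞ = 240.29 + 10.404 = 250.694 mcg/mL·hr
Trapezoidal AUC_0→16 (oral tablet):
  [0→1]: (0.00+37.31)/2 × 1 = 18.655
  [1→5]: (37.31+14.08)/2 × 4 = 102.78
  [5→6.5]: (14.08+8.14)/2 × 1.5 = 16.665
  [6.5→7]: (8.14+6.77)/2 × 0.5 = 3.7275
  [7→13]: (6.77+0.73)/2 × 6 = 22.5
  [13→16]: (0.73+0.24)/2 × 3 = 1.455
  Sum = 165.7825 mcg/mL·hr
oral tablet tail: 0.24/0.371 = 0.647; AUC_ev,0→∞ = 165.7825 + 0.647 = 166.4295 mcg/mL·hr
F = (AUC_ev/D_ev)/(AUC_iv/D_iv) = (166.4295/62.5)/(250.694/25) = 2.662872/10.02776 = 0.2656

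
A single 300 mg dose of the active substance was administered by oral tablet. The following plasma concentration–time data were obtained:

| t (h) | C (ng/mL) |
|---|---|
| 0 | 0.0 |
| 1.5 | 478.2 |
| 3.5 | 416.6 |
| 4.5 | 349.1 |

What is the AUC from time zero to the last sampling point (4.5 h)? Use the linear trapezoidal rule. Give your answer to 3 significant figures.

AUC = 1640 ng/mL·h

Trapezoidal AUC_0→4.5:
  [0→1.5]: (0.0+478.2)/2 × 1.5 = 358.65
  [1.5→3.5]: (478.2+416.6)/2 × 2 = 894.8
  [3.5→4.5]: (416.6+349.1)/2 × 1 = 382.85
  Sum = 1636.3 ng/mL·h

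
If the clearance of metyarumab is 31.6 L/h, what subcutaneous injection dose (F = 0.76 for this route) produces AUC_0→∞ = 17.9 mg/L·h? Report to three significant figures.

Dose = CL × AUC_0→∞ / F
     = 31.6 × 17.9 / 0.76 = 744.263 mg

Dose = 744 mg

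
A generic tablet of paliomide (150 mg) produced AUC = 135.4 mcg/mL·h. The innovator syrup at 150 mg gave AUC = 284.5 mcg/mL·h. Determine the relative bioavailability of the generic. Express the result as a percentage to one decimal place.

F_rel = (AUC_test/D_test) / (AUC_ref/D_ref)
      = (135.4/150) / (284.5/150)
      = 0.902667 / 1.89667 = 0.4759 = 47.59%

F_rel = 47.6%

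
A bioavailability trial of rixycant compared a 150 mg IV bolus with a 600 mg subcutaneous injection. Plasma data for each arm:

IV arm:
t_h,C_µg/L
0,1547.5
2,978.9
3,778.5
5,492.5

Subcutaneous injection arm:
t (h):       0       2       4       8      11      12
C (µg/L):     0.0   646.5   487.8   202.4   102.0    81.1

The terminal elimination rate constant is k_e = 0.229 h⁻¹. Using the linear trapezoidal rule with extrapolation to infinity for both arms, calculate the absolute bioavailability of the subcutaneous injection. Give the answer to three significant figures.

Trapezoidal AUC_0→5 (IV):
  [0→2]: (1547.5+978.9)/2 × 2 = 2526.4
  [2→3]: (978.9+778.5)/2 × 1 = 878.7
  [3→5]: (778.5+492.5)/2 × 2 = 1271.0
  Sum = 4676.1 µg/L·h
IV tail: 492.5/0.229 = 2150.655; AUC_iv,0→∞ = 4676.1 + 2150.655 = 6826.755 µg/L·h
Trapezoidal AUC_0→12 (subcutaneous injection):
  [0→2]: (0.0+646.5)/2 × 2 = 646.5
  [2→4]: (646.5+487.8)/2 × 2 = 1134.3
  [4→8]: (487.8+202.4)/2 × 4 = 1380.4
  [8→11]: (202.4+102.0)/2 × 3 = 456.6
  [11→12]: (102.0+81.1)/2 × 1 = 91.55
  Sum = 3709.35 µg/L·h
subcutaneous injection tail: 81.1/0.229 = 354.148; AUC_ev,0→∞ = 3709.35 + 354.148 = 4063.498 µg/L·h
F = (AUC_ev/D_ev)/(AUC_iv/D_iv) = (4063.498/600)/(6826.755/150) = 6.7725/45.5117 = 0.1488

F = 0.149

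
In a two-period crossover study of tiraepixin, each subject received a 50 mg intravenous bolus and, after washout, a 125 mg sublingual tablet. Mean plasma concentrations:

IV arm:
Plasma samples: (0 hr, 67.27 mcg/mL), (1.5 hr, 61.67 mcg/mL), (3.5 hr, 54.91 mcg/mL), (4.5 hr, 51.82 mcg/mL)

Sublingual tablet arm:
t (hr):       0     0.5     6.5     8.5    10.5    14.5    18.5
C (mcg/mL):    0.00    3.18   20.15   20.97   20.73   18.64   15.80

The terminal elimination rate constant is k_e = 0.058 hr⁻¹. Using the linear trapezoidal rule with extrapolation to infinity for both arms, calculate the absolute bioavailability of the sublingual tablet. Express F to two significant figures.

F = 0.20

Trapezoidal AUC_0→4.5 (IV):
  [0→1.5]: (67.27+61.67)/2 × 1.5 = 96.705
  [1.5→3.5]: (61.67+54.91)/2 × 2 = 116.58
  [3.5→4.5]: (54.91+51.82)/2 × 1 = 53.365
  Sum = 266.65 mcg/mL·hr
IV tail: 51.82/0.058 = 893.448; AUC_iv,0→∞ = 266.65 + 893.448 = 1160.098 mcg/mL·hr
Trapezoidal AUC_0→18.5 (sublingual tablet):
  [0→0.5]: (0.00+3.18)/2 × 0.5 = 0.795
  [0.5→6.5]: (3.18+20.15)/2 × 6 = 69.99
  [6.5→8.5]: (20.15+20.97)/2 × 2 = 41.12
  [8.5→10.5]: (20.97+20.73)/2 × 2 = 41.7
  [10.5→14.5]: (20.73+18.64)/2 × 4 = 78.74
  [14.5→18.5]: (18.64+15.80)/2 × 4 = 68.88
  Sum = 301.225 mcg/mL·hr
sublingual tablet tail: 15.80/0.058 = 272.414; AUC_ev,0→∞ = 301.225 + 272.414 = 573.639 mcg/mL·hr
F = (AUC_ev/D_ev)/(AUC_iv/D_iv) = (573.639/125)/(1160.098/50) = 4.589112/23.20196 = 0.1978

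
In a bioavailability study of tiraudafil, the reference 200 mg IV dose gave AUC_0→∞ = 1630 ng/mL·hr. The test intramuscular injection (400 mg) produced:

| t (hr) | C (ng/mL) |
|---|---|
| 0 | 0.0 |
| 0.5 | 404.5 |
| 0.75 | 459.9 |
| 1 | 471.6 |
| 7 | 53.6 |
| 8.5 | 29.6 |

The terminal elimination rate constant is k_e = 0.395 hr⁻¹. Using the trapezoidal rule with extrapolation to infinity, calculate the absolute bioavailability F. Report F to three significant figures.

Trapezoidal AUC_0→8.5 (intramuscular injection):
  [0→0.5]: (0.0+404.5)/2 × 0.5 = 101.125
  [0.5→0.75]: (404.5+459.9)/2 × 0.25 = 108.05
  [0.75→1]: (459.9+471.6)/2 × 0.25 = 116.4375
  [1→7]: (471.6+53.6)/2 × 6 = 1575.6
  [7→8.5]: (53.6+29.6)/2 × 1.5 = 62.4
  Sum = 1963.6125 ng/mL·hr
Tail: C_last/k_e = 29.6/0.395 = 74.937
AUC_0→∞ (intramuscular injection) = 1963.6125 + 74.937 = 2038.5495 ng/mL·hr
F = (AUC_ev/D_ev)/(AUC_iv/D_iv) = (2038.5495/400)/(1630/200) = 5.09637/8.15 = 0.6253

F = 0.625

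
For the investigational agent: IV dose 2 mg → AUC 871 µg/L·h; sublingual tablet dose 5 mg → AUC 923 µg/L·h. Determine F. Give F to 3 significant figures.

F = 0.424

F = (AUC_ev / D_ev) / (AUC_iv / D_iv)
  = (923/5) / (871/2)
  = 184.6 / 435.5 = 0.4239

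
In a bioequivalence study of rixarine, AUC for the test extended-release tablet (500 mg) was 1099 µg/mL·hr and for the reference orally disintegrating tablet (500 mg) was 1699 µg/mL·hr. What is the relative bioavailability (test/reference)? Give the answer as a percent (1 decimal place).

F_rel = (AUC_test/D_test) / (AUC_ref/D_ref)
      = (1099/500) / (1699/500)
      = 2.198 / 3.398 = 0.6469 = 64.69%

F_rel = 64.7%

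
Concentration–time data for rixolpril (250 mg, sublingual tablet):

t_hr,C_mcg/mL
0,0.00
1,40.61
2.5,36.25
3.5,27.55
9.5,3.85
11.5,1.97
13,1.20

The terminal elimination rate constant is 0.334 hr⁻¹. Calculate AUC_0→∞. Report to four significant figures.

AUC = 215.8 mcg/mL·hr

Trapezoidal AUC_0→13:
  [0→1]: (0.00+40.61)/2 × 1 = 20.305
  [1→2.5]: (40.61+36.25)/2 × 1.5 = 57.645
  [2.5→3.5]: (36.25+27.55)/2 × 1 = 31.9
  [3.5→9.5]: (27.55+3.85)/2 × 6 = 94.2
  [9.5→11.5]: (3.85+1.97)/2 × 2 = 5.82
  [11.5→13]: (1.97+1.20)/2 × 1.5 = 2.3775
  Sum = 212.2475 mcg/mL·hr
Extrapolated tail: C_last / k_e = 1.20 / 0.334 = 3.593
AUC_0→∞ = 212.2475 + 3.593 = 215.8405 mcg/mL·hr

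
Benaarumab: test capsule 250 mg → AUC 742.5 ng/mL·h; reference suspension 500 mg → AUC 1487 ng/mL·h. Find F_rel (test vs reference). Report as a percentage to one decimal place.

F_rel = 99.9%

F_rel = (AUC_test/D_test) / (AUC_ref/D_ref)
      = (742.5/250) / (1487/500)
      = 2.97 / 2.974 = 0.9987 = 99.87%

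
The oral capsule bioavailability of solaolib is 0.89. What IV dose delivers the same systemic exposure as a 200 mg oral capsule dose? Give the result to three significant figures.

D_iv = 178 mg

Systemic exposure from an extravascular dose = F × D_ev, so the equivalent IV dose is F × D_ev.
D_iv = F × D_ev = 0.89 × 200 = 178 mg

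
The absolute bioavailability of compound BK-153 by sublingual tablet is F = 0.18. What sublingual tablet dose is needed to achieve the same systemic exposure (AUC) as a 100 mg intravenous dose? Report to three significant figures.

For equal systemic exposure: F × D_ev = D_iv
D_ev = D_iv / F = 100 / 0.18 = 555.556 mg

D_sublingual = 556 mg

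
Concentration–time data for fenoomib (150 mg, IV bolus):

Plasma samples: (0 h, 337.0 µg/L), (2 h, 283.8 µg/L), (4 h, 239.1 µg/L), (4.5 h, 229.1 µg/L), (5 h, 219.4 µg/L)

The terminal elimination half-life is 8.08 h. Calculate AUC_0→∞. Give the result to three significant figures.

AUC = 3930 µg/L·h

Trapezoidal AUC_0→5:
  [0→2]: (337.0+283.8)/2 × 2 = 620.8
  [2→4]: (283.8+239.1)/2 × 2 = 522.9
  [4→4.5]: (239.1+229.1)/2 × 0.5 = 117.05
  [4.5→5]: (229.1+219.4)/2 × 0.5 = 112.125
  Sum = 1372.875 µg/L·h
k_e = ln2 / t½ = 0.693147 / 8.08 = 0.0858 h^-1
Extrapolated tail: C_last / k_e = 219.4 / 0.0858 = 2557.110
AUC_0→∞ = 1372.875 + 2557.110 = 3929.985 µg/L·h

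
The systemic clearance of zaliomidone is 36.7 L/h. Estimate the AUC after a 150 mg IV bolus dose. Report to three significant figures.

AUC_0→∞ = Dose_iv / CL
        = 150 / 36.7 = 4.08719 mg/L·h

AUC = 4.09 mg/L·h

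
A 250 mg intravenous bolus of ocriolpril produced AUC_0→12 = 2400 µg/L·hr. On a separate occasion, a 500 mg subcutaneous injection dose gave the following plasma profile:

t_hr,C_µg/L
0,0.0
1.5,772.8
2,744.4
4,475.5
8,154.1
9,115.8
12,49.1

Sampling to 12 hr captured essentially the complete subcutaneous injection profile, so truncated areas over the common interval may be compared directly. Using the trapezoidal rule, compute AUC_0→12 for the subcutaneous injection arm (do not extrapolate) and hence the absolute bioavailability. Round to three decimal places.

F = 0.796

Trapezoidal AUC_0→12 (subcutaneous injection):
  [0→1.5]: (0.0+772.8)/2 × 1.5 = 579.6
  [1.5→2]: (772.8+744.4)/2 × 0.5 = 379.3
  [2→4]: (744.4+475.5)/2 × 2 = 1219.9
  [4→8]: (475.5+154.1)/2 × 4 = 1259.2
  [8→9]: (154.1+115.8)/2 × 1 = 134.95
  [9→12]: (115.8+49.1)/2 × 3 = 247.35
  Sum = 3820.3 µg/L·hr
F = (AUC_ev/D_ev)/(AUC_iv/D_iv) = (3820.3/500)/(2400/250) = 7.6406/9.6 = 0.7959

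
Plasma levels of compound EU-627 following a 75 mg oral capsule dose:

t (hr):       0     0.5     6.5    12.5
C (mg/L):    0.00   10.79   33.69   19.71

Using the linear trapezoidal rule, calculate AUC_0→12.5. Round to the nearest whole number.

Trapezoidal AUC_0→12.5:
  [0→0.5]: (0.00+10.79)/2 × 0.5 = 2.6975
  [0.5→6.5]: (10.79+33.69)/2 × 6 = 133.44
  [6.5→12.5]: (33.69+19.71)/2 × 6 = 160.2
  Sum = 296.3375 mg/L·hr

AUC = 296 mg/L·hr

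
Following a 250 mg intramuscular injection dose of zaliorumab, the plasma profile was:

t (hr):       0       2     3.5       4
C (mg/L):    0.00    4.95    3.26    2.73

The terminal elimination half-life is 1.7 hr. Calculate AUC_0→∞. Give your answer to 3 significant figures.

AUC = 19.3 mg/L·hr

Trapezoidal AUC_0→4:
  [0→2]: (0.00+4.95)/2 × 2 = 4.95
  [2→3.5]: (4.95+3.26)/2 × 1.5 = 6.1575
  [3.5→4]: (3.26+2.73)/2 × 0.5 = 1.4975
  Sum = 12.605 mg/L·hr
k_e = ln2 / t½ = 0.693147 / 1.7 = 0.4077 hr^-1
Extrapolated tail: C_last / k_e = 2.73 / 0.4077 = 6.696
AUC_0→∞ = 12.605 + 6.696 = 19.301 mg/L·hr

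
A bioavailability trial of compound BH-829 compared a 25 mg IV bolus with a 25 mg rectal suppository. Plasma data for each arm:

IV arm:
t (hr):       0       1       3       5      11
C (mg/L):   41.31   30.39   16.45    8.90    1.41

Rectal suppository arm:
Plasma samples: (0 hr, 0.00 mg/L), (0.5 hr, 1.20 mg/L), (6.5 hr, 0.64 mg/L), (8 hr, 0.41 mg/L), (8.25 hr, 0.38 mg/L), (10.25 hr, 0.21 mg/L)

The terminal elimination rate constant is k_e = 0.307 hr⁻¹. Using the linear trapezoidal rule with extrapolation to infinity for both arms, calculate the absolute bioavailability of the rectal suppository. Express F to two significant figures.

Trapezoidal AUC_0→11 (IV):
  [0→1]: (41.31+30.39)/2 × 1 = 35.85
  [1→3]: (30.39+16.45)/2 × 2 = 46.84
  [3→5]: (16.45+8.90)/2 × 2 = 25.35
  [5→11]: (8.90+1.41)/2 × 6 = 30.93
  Sum = 138.97 mg/L·hr
IV tail: 1.41/0.307 = 4.593; AUC_iv,0→∞ = 138.97 + 4.593 = 143.563 mg/L·hr
Trapezoidal AUC_0→10.25 (rectal suppository):
  [0→0.5]: (0.00+1.20)/2 × 0.5 = 0.3
  [0.5→6.5]: (1.20+0.64)/2 × 6 = 5.52
  [6.5→8]: (0.64+0.41)/2 × 1.5 = 0.7875
  [8→8.25]: (0.41+0.38)/2 × 0.25 = 0.09875
  [8.25→10.25]: (0.38+0.21)/2 × 2 = 0.59
  Sum = 7.29625 mg/L·hr
rectal suppository tail: 0.21/0.307 = 0.684; AUC_ev,0→∞ = 7.29625 + 0.684 = 7.98025 mg/L·hr
F = (AUC_ev/D_ev)/(AUC_iv/D_iv) = (7.98025/25)/(143.563/25) = 0.31921/5.74252 = 0.0556

F = 0.056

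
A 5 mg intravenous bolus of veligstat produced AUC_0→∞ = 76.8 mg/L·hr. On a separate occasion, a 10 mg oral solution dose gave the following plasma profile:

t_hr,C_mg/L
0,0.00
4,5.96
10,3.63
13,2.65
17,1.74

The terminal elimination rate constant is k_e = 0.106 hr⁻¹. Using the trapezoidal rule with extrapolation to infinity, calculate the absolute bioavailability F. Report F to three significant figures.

Trapezoidal AUC_0→17 (oral solution):
  [0→4]: (0.00+5.96)/2 × 4 = 11.92
  [4→10]: (5.96+3.63)/2 × 6 = 28.77
  [10→13]: (3.63+2.65)/2 × 3 = 9.42
  [13→17]: (2.65+1.74)/2 × 4 = 8.78
  Sum = 58.89 mg/L·hr
Tail: C_last/k_e = 1.74/0.106 = 16.415
AUC_0→∞ (oral solution) = 58.89 + 16.415 = 75.305 mg/L·hr
F = (AUC_ev/D_ev)/(AUC_iv/D_iv) = (75.305/10)/(76.8/5) = 7.5305/15.36 = 0.4903

F = 0.490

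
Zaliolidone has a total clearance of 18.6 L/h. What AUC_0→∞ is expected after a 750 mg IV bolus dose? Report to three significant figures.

AUC_0→∞ = Dose_iv / CL
        = 750 / 18.6 = 40.3226 mg/L·h

AUC = 40.3 mg/L·h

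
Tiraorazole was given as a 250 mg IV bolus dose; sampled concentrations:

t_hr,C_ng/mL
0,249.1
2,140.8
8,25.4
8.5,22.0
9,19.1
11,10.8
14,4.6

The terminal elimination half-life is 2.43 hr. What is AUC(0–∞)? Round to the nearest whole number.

AUC = 980 ng/mL·hr

Trapezoidal AUC_0→14:
  [0→2]: (249.1+140.8)/2 × 2 = 389.9
  [2→8]: (140.8+25.4)/2 × 6 = 498.6
  [8→8.5]: (25.4+22.0)/2 × 0.5 = 11.85
  [8.5→9]: (22.0+19.1)/2 × 0.5 = 10.275
  [9→11]: (19.1+10.8)/2 × 2 = 29.9
  [11→14]: (10.8+4.6)/2 × 3 = 23.1
  Sum = 963.625 ng/mL·hr
k_e = ln2 / t½ = 0.693147 / 2.43 = 0.2852 hr^-1
Extrapolated tail: C_last / k_e = 4.6 / 0.2852 = 16.129
AUC_0→∞ = 963.625 + 16.129 = 979.754 ng/mL·hr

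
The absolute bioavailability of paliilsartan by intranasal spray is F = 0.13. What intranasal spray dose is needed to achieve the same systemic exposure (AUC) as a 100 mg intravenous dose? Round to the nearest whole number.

For equal systemic exposure: F × D_ev = D_iv
D_ev = D_iv / F = 100 / 0.13 = 769.231 mg

D_intranasal = 769 mg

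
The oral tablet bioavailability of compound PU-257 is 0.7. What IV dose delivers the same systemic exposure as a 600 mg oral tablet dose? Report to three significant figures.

Systemic exposure from an extravascular dose = F × D_ev, so the equivalent IV dose is F × D_ev.
D_iv = F × D_ev = 0.7 × 600 = 420 mg

D_iv = 420 mg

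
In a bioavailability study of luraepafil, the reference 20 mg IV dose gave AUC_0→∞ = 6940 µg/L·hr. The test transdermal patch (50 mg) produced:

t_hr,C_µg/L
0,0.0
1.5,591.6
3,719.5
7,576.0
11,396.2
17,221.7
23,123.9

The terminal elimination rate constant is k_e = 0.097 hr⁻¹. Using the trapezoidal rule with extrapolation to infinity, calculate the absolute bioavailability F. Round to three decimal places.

Trapezoidal AUC_0→23 (transdermal patch):
  [0→1.5]: (0.0+591.6)/2 × 1.5 = 443.7
  [1.5→3]: (591.6+719.5)/2 × 1.5 = 983.325
  [3→7]: (719.5+576.0)/2 × 4 = 2591.0
  [7→11]: (576.0+396.2)/2 × 4 = 1944.4
  [11→17]: (396.2+221.7)/2 × 6 = 1853.7
  [17→23]: (221.7+123.9)/2 × 6 = 1036.8
  Sum = 8852.925 µg/L·hr
Tail: C_last/k_e = 123.9/0.097 = 1277.320
AUC_0→∞ (transdermal patch) = 8852.925 + 1277.320 = 10130.245 µg/L·hr
F = (AUC_ev/D_ev)/(AUC_iv/D_iv) = (10130.245/50)/(6940/20) = 202.6049/347 = 0.5839

F = 0.584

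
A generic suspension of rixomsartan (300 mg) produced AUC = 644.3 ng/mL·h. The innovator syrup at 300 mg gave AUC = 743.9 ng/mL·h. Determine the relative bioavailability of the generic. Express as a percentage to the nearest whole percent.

F_rel = (AUC_test/D_test) / (AUC_ref/D_ref)
      = (644.3/300) / (743.9/300)
      = 2.14767 / 2.47967 = 0.8661 = 86.61%

F_rel = 87%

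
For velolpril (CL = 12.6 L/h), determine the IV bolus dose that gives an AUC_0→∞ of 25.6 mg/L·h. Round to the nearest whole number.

Dose_iv = CL × AUC_0→∞
     = 12.6 × 25.6 = 322.56 mg

Dose = 323 mg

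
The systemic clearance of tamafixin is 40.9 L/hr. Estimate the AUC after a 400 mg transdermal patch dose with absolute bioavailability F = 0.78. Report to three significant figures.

AUC_0→∞ = F × Dose / CL
        = 0.78 × 400 / 40.9 = 7.62836 mg/L·hr

AUC = 7.63 mg/L·hr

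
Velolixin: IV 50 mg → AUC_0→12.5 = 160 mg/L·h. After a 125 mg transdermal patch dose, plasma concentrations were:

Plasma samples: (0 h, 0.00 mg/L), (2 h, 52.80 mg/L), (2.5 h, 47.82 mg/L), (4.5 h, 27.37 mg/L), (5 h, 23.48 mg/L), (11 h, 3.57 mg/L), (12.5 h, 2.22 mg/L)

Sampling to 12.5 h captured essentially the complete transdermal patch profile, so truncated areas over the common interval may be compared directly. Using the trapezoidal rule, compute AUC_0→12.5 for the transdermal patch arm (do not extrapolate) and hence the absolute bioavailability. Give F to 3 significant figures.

F = 0.628

Trapezoidal AUC_0→12.5 (transdermal patch):
  [0→2]: (0.00+52.80)/2 × 2 = 52.8
  [2→2.5]: (52.80+47.82)/2 × 0.5 = 25.155
  [2.5→4.5]: (47.82+27.37)/2 × 2 = 75.19
  [4.5→5]: (27.37+23.48)/2 × 0.5 = 12.7125
  [5→11]: (23.48+3.57)/2 × 6 = 81.15
  [11→12.5]: (3.57+2.22)/2 × 1.5 = 4.3425
  Sum = 251.35 mg/L·h
F = (AUC_ev/D_ev)/(AUC_iv/D_iv) = (251.35/125)/(160/50) = 2.0108/3.2 = 0.6284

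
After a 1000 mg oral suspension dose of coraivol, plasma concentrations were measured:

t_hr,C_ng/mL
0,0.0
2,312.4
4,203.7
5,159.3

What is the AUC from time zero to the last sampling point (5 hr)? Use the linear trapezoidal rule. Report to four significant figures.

Trapezoidal AUC_0→5:
  [0→2]: (0.0+312.4)/2 × 2 = 312.4
  [2→4]: (312.4+203.7)/2 × 2 = 516.1
  [4→5]: (203.7+159.3)/2 × 1 = 181.5
  Sum = 1010.0 ng/mL·hr

AUC = 1010 ng/mL·hr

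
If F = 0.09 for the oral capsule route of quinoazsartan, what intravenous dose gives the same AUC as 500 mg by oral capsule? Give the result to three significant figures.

Systemic exposure from an extravascular dose = F × D_ev, so the equivalent IV dose is F × D_ev.
D_iv = F × D_ev = 0.09 × 500 = 45 mg

D_iv = 45.0 mg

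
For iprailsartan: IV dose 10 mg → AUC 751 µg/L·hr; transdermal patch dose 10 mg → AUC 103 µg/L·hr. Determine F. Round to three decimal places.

F = 0.137

F = (AUC_ev / D_ev) / (AUC_iv / D_iv)
  = (103/10) / (751/10)
  = 10.3 / 75.1 = 0.1372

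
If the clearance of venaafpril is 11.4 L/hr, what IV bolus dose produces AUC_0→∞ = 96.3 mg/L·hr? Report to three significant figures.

Dose = 1100 mg

Dose_iv = CL × AUC_0→∞
     = 11.4 × 96.3 = 1097.82 mg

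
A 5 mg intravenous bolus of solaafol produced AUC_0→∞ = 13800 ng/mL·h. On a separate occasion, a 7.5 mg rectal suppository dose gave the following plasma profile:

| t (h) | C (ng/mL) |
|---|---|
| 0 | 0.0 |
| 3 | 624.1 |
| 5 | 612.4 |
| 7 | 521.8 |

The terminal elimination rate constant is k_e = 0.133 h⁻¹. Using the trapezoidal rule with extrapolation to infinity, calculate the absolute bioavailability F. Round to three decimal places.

F = 0.349

Trapezoidal AUC_0→7 (rectal suppository):
  [0→3]: (0.0+624.1)/2 × 3 = 936.15
  [3→5]: (624.1+612.4)/2 × 2 = 1236.5
  [5→7]: (612.4+521.8)/2 × 2 = 1134.2
  Sum = 3306.85 ng/mL·h
Tail: C_last/k_e = 521.8/0.133 = 3923.308
AUC_0→∞ (rectal suppository) = 3306.85 + 3923.308 = 7230.158 ng/mL·h
F = (AUC_ev/D_ev)/(AUC_iv/D_iv) = (7230.158/7.5)/(13800/5) = 964.021/2760 = 0.3493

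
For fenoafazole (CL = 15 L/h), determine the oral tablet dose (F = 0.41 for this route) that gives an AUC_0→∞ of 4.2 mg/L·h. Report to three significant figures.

Dose = CL × AUC_0→∞ / F
     = 15 × 4.2 / 0.41 = 153.659 mg

Dose = 154 mg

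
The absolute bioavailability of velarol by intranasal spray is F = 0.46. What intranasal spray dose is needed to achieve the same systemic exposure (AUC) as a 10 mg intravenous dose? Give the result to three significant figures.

For equal systemic exposure: F × D_ev = D_iv
D_ev = D_iv / F = 10 / 0.46 = 21.7391 mg

D_intranasal = 21.7 mg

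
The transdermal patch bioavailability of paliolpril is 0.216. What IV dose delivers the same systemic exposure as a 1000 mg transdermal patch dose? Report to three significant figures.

D_iv = 216 mg

Systemic exposure from an extravascular dose = F × D_ev, so the equivalent IV dose is F × D_ev.
D_iv = F × D_ev = 0.216 × 1000 = 216 mg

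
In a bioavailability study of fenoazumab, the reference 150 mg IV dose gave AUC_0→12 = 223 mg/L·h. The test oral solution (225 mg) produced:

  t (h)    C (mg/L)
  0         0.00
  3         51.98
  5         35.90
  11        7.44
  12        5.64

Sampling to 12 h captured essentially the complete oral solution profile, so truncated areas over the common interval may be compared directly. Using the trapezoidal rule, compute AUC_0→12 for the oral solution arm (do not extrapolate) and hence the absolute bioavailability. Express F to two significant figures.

Trapezoidal AUC_0→12 (oral solution):
  [0→3]: (0.00+51.98)/2 × 3 = 77.97
  [3→5]: (51.98+35.90)/2 × 2 = 87.88
  [5→11]: (35.90+7.44)/2 × 6 = 130.02
  [11→12]: (7.44+5.64)/2 × 1 = 6.54
  Sum = 302.41 mg/L·h
F = (AUC_ev/D_ev)/(AUC_iv/D_iv) = (302.41/225)/(223/150) = 1.34404/1.48667 = 0.9041

F = 0.90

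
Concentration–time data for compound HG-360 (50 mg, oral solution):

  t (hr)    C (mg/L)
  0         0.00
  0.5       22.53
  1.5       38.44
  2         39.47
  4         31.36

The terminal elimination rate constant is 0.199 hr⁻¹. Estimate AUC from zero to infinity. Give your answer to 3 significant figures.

Trapezoidal AUC_0→4:
  [0→0.5]: (0.00+22.53)/2 × 0.5 = 5.6325
  [0.5→1.5]: (22.53+38.44)/2 × 1 = 30.485
  [1.5→2]: (38.44+39.47)/2 × 0.5 = 19.4775
  [2→4]: (39.47+31.36)/2 × 2 = 70.83
  Sum = 126.425 mg/L·hr
Extrapolated tail: C_last / k_e = 31.36 / 0.199 = 157.588
AUC_0→∞ = 126.425 + 157.588 = 284.013 mg/L·hr

AUC = 284 mg/L·hr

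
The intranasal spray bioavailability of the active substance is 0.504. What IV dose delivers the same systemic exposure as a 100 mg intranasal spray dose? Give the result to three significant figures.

D_iv = 50.4 mg

Systemic exposure from an extravascular dose = F × D_ev, so the equivalent IV dose is F × D_ev.
D_iv = F × D_ev = 0.504 × 100 = 50.4 mg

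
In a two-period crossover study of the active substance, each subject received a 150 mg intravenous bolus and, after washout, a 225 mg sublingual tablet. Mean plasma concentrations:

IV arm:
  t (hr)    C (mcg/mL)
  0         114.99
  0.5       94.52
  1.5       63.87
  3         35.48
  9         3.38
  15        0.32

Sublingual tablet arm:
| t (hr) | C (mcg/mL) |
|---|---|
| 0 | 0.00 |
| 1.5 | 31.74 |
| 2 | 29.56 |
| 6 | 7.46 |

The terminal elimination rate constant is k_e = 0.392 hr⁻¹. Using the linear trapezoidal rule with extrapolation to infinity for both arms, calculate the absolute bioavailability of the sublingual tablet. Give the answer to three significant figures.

Trapezoidal AUC_0→15 (IV):
  [0→0.5]: (114.99+94.52)/2 × 0.5 = 52.3775
  [0.5→1.5]: (94.52+63.87)/2 × 1 = 79.195
  [1.5→3]: (63.87+35.48)/2 × 1.5 = 74.5125
  [3→9]: (35.48+3.38)/2 × 6 = 116.58
  [9→15]: (3.38+0.32)/2 × 6 = 11.1
  Sum = 333.765 mcg/mL·hr
IV tail: 0.32/0.392 = 0.816; AUC_iv,0→∞ = 333.765 + 0.816 = 334.581 mcg/mL·hr
Trapezoidal AUC_0→6 (sublingual tablet):
  [0→1.5]: (0.00+31.74)/2 × 1.5 = 23.805
  [1.5→2]: (31.74+29.56)/2 × 0.5 = 15.325
  [2→6]: (29.56+7.46)/2 × 4 = 74.04
  Sum = 113.17 mcg/mL·hr
sublingual tablet tail: 7.46/0.392 = 19.031; AUC_ev,0→∞ = 113.17 + 19.031 = 132.201 mcg/mL·hr
F = (AUC_ev/D_ev)/(AUC_iv/D_iv) = (132.201/225)/(334.581/150) = 0.58756/2.23054 = 0.2634

F = 0.263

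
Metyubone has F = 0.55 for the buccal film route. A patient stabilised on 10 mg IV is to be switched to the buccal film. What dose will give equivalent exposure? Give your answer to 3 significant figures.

D_buccal = 18.2 mg

For equal systemic exposure: F × D_ev = D_iv
D_ev = D_iv / F = 10 / 0.55 = 18.1818 mg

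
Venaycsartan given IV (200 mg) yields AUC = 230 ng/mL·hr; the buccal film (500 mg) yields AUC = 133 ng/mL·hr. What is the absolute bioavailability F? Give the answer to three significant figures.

F = (AUC_ev / D_ev) / (AUC_iv / D_iv)
  = (133/500) / (230/200)
  = 0.266 / 1.15 = 0.2313

F = 0.231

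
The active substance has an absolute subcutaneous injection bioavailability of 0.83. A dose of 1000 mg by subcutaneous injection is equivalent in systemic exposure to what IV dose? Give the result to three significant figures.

Systemic exposure from an extravascular dose = F × D_ev, so the equivalent IV dose is F × D_ev.
D_iv = F × D_ev = 0.83 × 1000 = 830 mg

D_iv = 830 mg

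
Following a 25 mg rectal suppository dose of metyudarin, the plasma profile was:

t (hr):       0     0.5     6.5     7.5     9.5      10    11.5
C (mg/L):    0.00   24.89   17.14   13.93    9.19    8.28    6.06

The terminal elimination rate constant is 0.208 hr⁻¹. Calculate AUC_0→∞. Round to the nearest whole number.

AUC = 215 mg/L·hr

Trapezoidal AUC_0→11.5:
  [0→0.5]: (0.00+24.89)/2 × 0.5 = 6.2225
  [0.5→6.5]: (24.89+17.14)/2 × 6 = 126.09
  [6.5→7.5]: (17.14+13.93)/2 × 1 = 15.535
  [7.5→9.5]: (13.93+9.19)/2 × 2 = 23.12
  [9.5→10]: (9.19+8.28)/2 × 0.5 = 4.3675
  [10→11.5]: (8.28+6.06)/2 × 1.5 = 10.755
  Sum = 186.09 mg/L·hr
Extrapolated tail: C_last / k_e = 6.06 / 0.208 = 29.135
AUC_0→∞ = 186.09 + 29.135 = 215.225 mg/L·hr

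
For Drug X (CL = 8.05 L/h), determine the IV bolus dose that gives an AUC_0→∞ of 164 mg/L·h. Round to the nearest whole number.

Dose_iv = CL × AUC_0→∞
     = 8.05 × 164 = 1320.2 mg

Dose = 1320 mg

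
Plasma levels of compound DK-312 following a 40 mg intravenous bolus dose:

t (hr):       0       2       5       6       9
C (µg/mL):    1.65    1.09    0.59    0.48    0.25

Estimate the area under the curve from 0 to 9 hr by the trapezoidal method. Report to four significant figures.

Trapezoidal AUC_0→9:
  [0→2]: (1.65+1.09)/2 × 2 = 2.74
  [2→5]: (1.09+0.59)/2 × 3 = 2.52
  [5→6]: (0.59+0.48)/2 × 1 = 0.535
  [6→9]: (0.48+0.25)/2 × 3 = 1.095
  Sum = 6.89 µg/mL·hr

AUC = 6.890 µg/mL·hr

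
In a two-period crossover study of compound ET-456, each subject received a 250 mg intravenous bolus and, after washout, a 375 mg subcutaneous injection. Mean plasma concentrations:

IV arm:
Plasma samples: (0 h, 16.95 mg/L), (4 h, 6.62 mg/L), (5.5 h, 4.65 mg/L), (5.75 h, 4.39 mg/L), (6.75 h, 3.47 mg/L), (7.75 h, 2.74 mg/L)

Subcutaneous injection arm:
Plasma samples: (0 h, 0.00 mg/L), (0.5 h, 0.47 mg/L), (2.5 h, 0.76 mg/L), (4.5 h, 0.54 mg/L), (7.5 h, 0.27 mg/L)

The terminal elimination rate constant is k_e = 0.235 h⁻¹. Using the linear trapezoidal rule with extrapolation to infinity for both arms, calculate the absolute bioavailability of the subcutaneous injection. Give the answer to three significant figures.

Trapezoidal AUC_0→7.75 (IV):
  [0→4]: (16.95+6.62)/2 × 4 = 47.14
  [4→5.5]: (6.62+4.65)/2 × 1.5 = 8.4525
  [5.5→5.75]: (4.65+4.39)/2 × 0.25 = 1.13
  [5.75→6.75]: (4.39+3.47)/2 × 1 = 3.93
  [6.75→7.75]: (3.47+2.74)/2 × 1 = 3.105
  Sum = 63.7575 mg/L·h
IV tail: 2.74/0.235 = 11.660; AUC_iv,0→∞ = 63.7575 + 11.660 = 75.4175 mg/L·h
Trapezoidal AUC_0→7.5 (subcutaneous injection):
  [0→0.5]: (0.00+0.47)/2 × 0.5 = 0.1175
  [0.5→2.5]: (0.47+0.76)/2 × 2 = 1.23
  [2.5→4.5]: (0.76+0.54)/2 × 2 = 1.3
  [4.5→7.5]: (0.54+0.27)/2 × 3 = 1.215
  Sum = 3.8625 mg/L·h
subcutaneous injection tail: 0.27/0.235 = 1.149; AUC_ev,0→∞ = 3.8625 + 1.149 = 5.0115 mg/L·h
F = (AUC_ev/D_ev)/(AUC_iv/D_iv) = (5.0115/375)/(75.4175/250) = 0.013364/0.30167 = 0.0443

F = 0.0443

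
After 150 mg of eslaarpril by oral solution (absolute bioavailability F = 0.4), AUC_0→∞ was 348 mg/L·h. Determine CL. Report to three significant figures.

CL = 0.172 L/h

CL = F × Dose / AUC_0→∞
   = 0.4 × 150 / 348 = 0.172414 L/h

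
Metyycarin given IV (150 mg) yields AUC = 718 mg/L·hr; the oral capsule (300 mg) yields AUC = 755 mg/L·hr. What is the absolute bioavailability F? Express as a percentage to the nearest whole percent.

F = 53%

F = (AUC_ev / D_ev) / (AUC_iv / D_iv)
  = (755/300) / (718/150)
  = 2.51667 / 4.78667 = 0.5258
  = 52.58%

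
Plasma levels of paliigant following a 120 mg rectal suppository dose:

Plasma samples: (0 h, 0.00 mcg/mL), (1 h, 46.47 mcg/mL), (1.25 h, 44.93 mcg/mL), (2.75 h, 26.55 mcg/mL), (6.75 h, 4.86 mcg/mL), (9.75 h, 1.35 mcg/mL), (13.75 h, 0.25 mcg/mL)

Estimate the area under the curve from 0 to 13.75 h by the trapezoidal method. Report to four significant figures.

Trapezoidal AUC_0→13.75:
  [0→1]: (0.00+46.47)/2 × 1 = 23.235
  [1→1.25]: (46.47+44.93)/2 × 0.25 = 11.425
  [1.25→2.75]: (44.93+26.55)/2 × 1.5 = 53.61
  [2.75→6.75]: (26.55+4.86)/2 × 4 = 62.82
  [6.75→9.75]: (4.86+1.35)/2 × 3 = 9.315
  [9.75→13.75]: (1.35+0.25)/2 × 4 = 3.2
  Sum = 163.605 mcg/mL·h

AUC = 163.6 mcg/mL·h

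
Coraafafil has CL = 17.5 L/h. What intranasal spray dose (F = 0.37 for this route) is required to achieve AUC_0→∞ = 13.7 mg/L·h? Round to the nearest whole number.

Dose = CL × AUC_0→∞ / F
     = 17.5 × 13.7 / 0.37 = 647.973 mg

Dose = 648 mg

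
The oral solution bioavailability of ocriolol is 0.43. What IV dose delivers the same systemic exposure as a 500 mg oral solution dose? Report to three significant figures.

Systemic exposure from an extravascular dose = F × D_ev, so the equivalent IV dose is F × D_ev.
D_iv = F × D_ev = 0.43 × 500 = 215 mg

D_iv = 215 mg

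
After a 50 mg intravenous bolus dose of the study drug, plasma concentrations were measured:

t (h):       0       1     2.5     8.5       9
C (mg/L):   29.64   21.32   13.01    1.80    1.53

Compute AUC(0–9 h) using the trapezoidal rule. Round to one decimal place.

AUC = 96.5 mg/L·h

Trapezoidal AUC_0→9:
  [0→1]: (29.64+21.32)/2 × 1 = 25.48
  [1→2.5]: (21.32+13.01)/2 × 1.5 = 25.7475
  [2.5→8.5]: (13.01+1.80)/2 × 6 = 44.43
  [8.5→9]: (1.80+1.53)/2 × 0.5 = 0.8325
  Sum = 96.49 mg/L·h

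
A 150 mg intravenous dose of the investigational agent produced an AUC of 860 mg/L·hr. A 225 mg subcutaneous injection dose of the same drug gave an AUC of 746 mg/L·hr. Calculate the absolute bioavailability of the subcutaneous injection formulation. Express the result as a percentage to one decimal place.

F = 57.8%

F = (AUC_ev / D_ev) / (AUC_iv / D_iv)
  = (746/225) / (860/150)
  = 3.31556 / 5.73333 = 0.5783
  = 57.83%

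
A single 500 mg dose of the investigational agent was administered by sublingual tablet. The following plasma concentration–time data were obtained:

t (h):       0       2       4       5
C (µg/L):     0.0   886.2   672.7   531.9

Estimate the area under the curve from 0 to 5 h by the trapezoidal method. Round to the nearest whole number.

AUC = 3047 µg/L·h

Trapezoidal AUC_0→5:
  [0→2]: (0.0+886.2)/2 × 2 = 886.2
  [2→4]: (886.2+672.7)/2 × 2 = 1558.9
  [4→5]: (672.7+531.9)/2 × 1 = 602.3
  Sum = 3047.4 µg/L·h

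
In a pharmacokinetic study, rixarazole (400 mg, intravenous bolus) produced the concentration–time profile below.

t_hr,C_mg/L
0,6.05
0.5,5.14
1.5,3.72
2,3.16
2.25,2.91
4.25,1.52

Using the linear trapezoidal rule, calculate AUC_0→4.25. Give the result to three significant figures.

Trapezoidal AUC_0→4.25:
  [0→0.5]: (6.05+5.14)/2 × 0.5 = 2.7975
  [0.5→1.5]: (5.14+3.72)/2 × 1 = 4.43
  [1.5→2]: (3.72+3.16)/2 × 0.5 = 1.72
  [2→2.25]: (3.16+2.91)/2 × 0.25 = 0.75875
  [2.25→4.25]: (2.91+1.52)/2 × 2 = 4.43
  Sum = 14.13625 mg/L·hr

AUC = 14.1 mg/L·hr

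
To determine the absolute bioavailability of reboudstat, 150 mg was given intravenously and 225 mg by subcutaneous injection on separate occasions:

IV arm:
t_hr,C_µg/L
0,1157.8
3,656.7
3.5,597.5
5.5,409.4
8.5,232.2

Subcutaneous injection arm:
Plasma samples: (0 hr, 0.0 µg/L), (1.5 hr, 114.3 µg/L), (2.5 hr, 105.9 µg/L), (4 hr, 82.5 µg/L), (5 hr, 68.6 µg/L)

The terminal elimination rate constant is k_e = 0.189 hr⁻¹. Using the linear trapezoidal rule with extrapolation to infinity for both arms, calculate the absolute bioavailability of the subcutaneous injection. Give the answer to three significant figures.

F = 0.0830

Trapezoidal AUC_0→8.5 (IV):
  [0→3]: (1157.8+656.7)/2 × 3 = 2721.75
  [3→3.5]: (656.7+597.5)/2 × 0.5 = 313.55
  [3.5→5.5]: (597.5+409.4)/2 × 2 = 1006.9
  [5.5→8.5]: (409.4+232.2)/2 × 3 = 962.4
  Sum = 5004.6 µg/L·hr
IV tail: 232.2/0.189 = 1228.571; AUC_iv,0→∞ = 5004.6 + 1228.571 = 6233.171 µg/L·hr
Trapezoidal AUC_0→5 (subcutaneous injection):
  [0→1.5]: (0.0+114.3)/2 × 1.5 = 85.725
  [1.5→2.5]: (114.3+105.9)/2 × 1 = 110.1
  [2.5→4]: (105.9+82.5)/2 × 1.5 = 141.3
  [4→5]: (82.5+68.6)/2 × 1 = 75.55
  Sum = 412.675 µg/L·hr
subcutaneous injection tail: 68.6/0.189 = 362.963; AUC_ev,0→∞ = 412.675 + 362.963 = 775.638 µg/L·hr
F = (AUC_ev/D_ev)/(AUC_iv/D_iv) = (775.638/225)/(6233.171/150) = 3.44728/41.5545 = 0.0830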